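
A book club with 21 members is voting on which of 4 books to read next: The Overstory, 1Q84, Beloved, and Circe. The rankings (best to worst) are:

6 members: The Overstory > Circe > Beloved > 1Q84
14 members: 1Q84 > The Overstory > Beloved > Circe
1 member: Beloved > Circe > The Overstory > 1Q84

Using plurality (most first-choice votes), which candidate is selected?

1Q84

First-place votes: The Overstory 6, 1Q84 14, Beloved 1, Circe 0.
1Q84 has the most first-place votes.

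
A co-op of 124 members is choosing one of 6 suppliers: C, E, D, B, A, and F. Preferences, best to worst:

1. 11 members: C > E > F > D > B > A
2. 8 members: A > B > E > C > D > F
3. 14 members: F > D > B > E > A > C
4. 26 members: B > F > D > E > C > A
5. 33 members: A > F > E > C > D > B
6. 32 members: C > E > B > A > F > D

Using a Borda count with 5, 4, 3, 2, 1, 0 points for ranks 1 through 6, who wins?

C: 11·5 + 8·2 + 14·0 + 26·1 + 33·2 + 32·5 = 323
E: 11·4 + 8·3 + 14·2 + 26·2 + 33·3 + 32·4 = 375
D: 11·2 + 8·1 + 14·4 + 26·3 + 33·1 + 32·0 = 197
B: 11·1 + 8·4 + 14·3 + 26·5 + 33·0 + 32·3 = 311
A: 11·0 + 8·5 + 14·1 + 26·0 + 33·5 + 32·2 = 283
F: 11·3 + 8·0 + 14·5 + 26·4 + 33·4 + 32·1 = 371
E has the highest Borda score (375).

E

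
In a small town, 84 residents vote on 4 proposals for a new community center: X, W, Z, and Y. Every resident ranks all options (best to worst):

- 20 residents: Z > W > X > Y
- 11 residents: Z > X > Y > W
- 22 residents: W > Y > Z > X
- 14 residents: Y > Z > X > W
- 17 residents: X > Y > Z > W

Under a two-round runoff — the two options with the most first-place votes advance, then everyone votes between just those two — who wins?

Z

Round 1 first-place votes: X 17, W 22, Z 31, Y 14.
Z and W advance.
Runoff: Z is preferred to W by 62 voters; W by 22.
Z wins the runoff.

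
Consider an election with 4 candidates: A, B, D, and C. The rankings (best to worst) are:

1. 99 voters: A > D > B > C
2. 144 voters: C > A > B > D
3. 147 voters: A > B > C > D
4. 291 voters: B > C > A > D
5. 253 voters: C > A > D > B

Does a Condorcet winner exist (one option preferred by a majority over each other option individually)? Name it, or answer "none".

none

Checking pairwise contests:
C beats A 688–246.
A beats B 643–291.
A beats D 934–0.
B beats C 537–397.
Every option loses at least one head-to-head, so there is no Condorcet winner.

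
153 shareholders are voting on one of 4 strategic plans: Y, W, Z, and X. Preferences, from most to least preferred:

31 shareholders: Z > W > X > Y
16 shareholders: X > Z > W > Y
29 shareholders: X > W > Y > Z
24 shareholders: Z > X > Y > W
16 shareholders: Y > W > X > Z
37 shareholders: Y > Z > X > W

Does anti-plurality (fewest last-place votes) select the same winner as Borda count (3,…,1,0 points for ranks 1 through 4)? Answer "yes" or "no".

no

Anti-plurality — last-place votes: Y 47, W 61, Z 45, X 0. Winner: X.
Borda — scores: Y 212, W 168, Z 271, X 267. Winner: Z.
The two methods disagree.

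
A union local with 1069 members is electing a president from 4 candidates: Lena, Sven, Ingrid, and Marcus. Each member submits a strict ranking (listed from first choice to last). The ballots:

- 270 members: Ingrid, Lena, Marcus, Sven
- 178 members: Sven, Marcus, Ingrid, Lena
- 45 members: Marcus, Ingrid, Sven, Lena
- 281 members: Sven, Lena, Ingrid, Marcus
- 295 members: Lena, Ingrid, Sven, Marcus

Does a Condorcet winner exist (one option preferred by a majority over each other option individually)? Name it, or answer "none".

Lena vs Sven: 565–504 for Lena.
Lena vs Ingrid: 576–493 for Lena.
Lena vs Marcus: 846–223 for Lena.
Lena beats every other option head-to-head.

Lena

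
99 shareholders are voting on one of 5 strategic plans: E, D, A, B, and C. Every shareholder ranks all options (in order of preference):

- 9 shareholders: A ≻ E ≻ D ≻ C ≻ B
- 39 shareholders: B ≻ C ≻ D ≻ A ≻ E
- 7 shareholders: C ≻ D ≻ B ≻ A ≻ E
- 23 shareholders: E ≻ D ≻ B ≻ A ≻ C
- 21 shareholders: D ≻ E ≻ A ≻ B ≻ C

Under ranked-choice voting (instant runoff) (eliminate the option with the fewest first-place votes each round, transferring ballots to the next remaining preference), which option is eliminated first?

Round 1: E 23, D 21, A 9, B 39, C 7. Eliminate C.

C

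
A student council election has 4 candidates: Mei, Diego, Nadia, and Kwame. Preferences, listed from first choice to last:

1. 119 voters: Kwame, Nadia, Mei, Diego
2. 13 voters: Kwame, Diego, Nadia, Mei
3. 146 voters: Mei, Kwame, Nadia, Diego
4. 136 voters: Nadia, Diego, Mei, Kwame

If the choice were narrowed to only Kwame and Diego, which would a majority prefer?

Voters preferring Kwame to Diego: 278; preferring Diego to Kwame: 136.
Kwame wins the head-to-head.

Kwame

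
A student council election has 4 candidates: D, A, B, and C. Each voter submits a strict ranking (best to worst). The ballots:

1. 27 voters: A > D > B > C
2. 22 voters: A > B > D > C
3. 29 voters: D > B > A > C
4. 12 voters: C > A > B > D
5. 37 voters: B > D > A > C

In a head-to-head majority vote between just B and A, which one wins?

Voters preferring B to A: 66; preferring A to B: 61.
B wins the head-to-head.

B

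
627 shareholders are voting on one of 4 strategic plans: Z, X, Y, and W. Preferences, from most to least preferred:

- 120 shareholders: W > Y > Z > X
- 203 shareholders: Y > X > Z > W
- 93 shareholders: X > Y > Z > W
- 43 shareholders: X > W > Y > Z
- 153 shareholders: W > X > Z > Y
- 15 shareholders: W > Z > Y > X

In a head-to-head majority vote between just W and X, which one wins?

X

Voters preferring W to X: 288; preferring X to W: 339.
X wins the head-to-head.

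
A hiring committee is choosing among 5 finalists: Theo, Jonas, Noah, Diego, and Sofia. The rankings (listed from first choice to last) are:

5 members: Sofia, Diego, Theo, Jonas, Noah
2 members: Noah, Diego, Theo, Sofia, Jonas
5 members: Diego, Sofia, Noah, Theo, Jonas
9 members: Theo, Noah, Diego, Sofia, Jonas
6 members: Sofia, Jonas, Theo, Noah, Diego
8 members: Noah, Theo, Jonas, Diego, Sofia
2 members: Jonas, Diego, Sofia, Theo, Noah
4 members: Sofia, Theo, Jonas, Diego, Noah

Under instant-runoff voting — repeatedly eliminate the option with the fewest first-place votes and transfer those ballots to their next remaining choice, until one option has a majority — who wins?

Round 1: Theo 9, Jonas 2, Noah 10, Diego 5, Sofia 15. Eliminate Jonas.
Round 2: Theo 9, Noah 10, Diego 7, Sofia 15. Eliminate Diego.
Round 3: Theo 9, Noah 10, Sofia 22. Sofia has a majority.

Sofia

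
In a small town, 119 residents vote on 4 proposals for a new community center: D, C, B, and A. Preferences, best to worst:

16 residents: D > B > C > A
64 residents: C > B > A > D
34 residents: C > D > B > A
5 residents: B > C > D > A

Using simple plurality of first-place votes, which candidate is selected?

First-place votes: D 16, C 98, B 5, A 0.
C has the most first-place votes.

C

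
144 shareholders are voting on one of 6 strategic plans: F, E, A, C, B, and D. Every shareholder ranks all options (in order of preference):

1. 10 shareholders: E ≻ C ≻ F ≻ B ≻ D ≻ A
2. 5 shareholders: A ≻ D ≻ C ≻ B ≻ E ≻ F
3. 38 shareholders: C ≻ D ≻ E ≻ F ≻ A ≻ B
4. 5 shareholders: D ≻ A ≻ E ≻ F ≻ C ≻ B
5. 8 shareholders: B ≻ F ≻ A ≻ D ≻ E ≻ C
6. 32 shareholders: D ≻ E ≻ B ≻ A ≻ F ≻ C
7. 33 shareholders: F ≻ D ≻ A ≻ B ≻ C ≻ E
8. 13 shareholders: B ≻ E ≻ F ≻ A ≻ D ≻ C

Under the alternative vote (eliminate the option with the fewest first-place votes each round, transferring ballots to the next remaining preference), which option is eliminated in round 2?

Round 1: F 33, E 10, A 5, C 38, B 21, D 37. Eliminate A.
Round 2: F 33, E 10, C 38, B 21, D 42. Eliminate E.

E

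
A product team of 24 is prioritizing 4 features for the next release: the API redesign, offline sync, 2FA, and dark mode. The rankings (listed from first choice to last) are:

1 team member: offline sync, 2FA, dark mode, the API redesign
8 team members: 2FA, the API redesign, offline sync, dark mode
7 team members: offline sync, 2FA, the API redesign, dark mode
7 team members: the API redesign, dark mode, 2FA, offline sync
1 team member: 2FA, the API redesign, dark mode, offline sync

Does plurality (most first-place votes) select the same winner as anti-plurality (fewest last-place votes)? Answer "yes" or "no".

yes

Plurality — first-place votes: the API redesign 7, offline sync 8, 2FA 9, dark mode 0. Winner: 2FA.
Anti-plurality — last-place votes: the API redesign 1, offline sync 8, 2FA 0, dark mode 15. Winner: 2FA.
The two methods agree.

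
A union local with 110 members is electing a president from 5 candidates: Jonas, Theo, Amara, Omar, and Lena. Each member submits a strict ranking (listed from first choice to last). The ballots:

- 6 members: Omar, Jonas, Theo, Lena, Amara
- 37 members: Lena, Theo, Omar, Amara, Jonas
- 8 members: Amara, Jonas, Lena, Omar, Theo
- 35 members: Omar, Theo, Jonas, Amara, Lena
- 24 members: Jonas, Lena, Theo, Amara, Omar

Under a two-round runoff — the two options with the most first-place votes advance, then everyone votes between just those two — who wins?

Round 1 first-place votes: Jonas 24, Theo 0, Amara 8, Omar 41, Lena 37.
Omar and Lena advance.
Runoff: Omar is preferred to Lena by 41 voters; Lena by 69.
Lena wins the runoff.

Lena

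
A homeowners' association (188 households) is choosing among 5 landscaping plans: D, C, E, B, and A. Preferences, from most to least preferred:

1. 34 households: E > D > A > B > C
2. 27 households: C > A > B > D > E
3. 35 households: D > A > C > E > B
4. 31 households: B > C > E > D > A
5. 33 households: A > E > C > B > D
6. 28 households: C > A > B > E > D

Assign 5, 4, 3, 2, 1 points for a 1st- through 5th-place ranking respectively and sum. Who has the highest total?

A

D: 34·4 + 27·2 + 35·5 + 31·2 + 33·1 + 28·1 = 488
C: 34·1 + 27·5 + 35·3 + 31·4 + 33·3 + 28·5 = 637
E: 34·5 + 27·1 + 35·2 + 31·3 + 33·4 + 28·2 = 548
B: 34·2 + 27·3 + 35·1 + 31·5 + 33·2 + 28·3 = 489
A: 34·3 + 27·4 + 35·4 + 31·1 + 33·5 + 28·4 = 658
A has the highest Borda score (658).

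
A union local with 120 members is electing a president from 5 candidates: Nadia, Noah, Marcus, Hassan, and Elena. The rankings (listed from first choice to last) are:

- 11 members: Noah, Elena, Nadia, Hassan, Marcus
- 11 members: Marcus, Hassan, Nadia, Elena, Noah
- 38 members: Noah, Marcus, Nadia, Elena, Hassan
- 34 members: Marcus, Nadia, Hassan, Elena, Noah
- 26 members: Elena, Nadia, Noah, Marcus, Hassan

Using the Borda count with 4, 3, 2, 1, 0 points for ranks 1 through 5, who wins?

Nadia: 11·2 + 11·2 + 38·2 + 34·3 + 26·3 = 300
Noah: 11·4 + 11·0 + 38·4 + 34·0 + 26·2 = 248
Marcus: 11·0 + 11·4 + 38·3 + 34·4 + 26·1 = 320
Hassan: 11·1 + 11·3 + 38·0 + 34·2 + 26·0 = 112
Elena: 11·3 + 11·1 + 38·1 + 34·1 + 26·4 = 220
Marcus has the highest Borda score (320).

Marcus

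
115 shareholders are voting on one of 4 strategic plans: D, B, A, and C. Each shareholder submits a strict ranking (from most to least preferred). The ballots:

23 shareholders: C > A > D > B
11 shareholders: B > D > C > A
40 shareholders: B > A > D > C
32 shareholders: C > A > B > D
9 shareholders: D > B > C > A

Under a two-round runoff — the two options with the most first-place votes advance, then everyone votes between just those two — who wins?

Round 1 first-place votes: D 9, B 51, A 0, C 55.
C and B advance.
Runoff: C is preferred to B by 55 voters; B by 60.
B wins the runoff.

B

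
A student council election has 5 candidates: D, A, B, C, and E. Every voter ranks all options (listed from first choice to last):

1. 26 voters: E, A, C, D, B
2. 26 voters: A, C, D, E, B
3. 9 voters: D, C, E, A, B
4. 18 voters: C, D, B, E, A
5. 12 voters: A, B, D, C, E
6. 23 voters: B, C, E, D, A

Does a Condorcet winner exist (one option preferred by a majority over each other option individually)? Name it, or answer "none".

none

Checking pairwise contests:
A beats D 64–50.
E beats A 76–38.
D beats B 79–35.
A beats C 64–50.
D beats E 65–49.
Every option loses at least one head-to-head, so there is no Condorcet winner.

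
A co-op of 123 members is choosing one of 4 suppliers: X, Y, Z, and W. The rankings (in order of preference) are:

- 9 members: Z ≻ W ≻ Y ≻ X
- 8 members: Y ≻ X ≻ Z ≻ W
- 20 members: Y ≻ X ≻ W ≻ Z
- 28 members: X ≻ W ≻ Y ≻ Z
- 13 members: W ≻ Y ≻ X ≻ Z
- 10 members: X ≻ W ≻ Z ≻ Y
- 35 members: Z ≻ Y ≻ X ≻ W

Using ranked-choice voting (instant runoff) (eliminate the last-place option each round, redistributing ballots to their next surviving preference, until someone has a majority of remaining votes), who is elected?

Y

Round 1: X 38, Y 28, Z 44, W 13. Eliminate W.
Round 2: X 38, Y 41, Z 44. Eliminate X.
Round 3: Y 69, Z 54. Y has a majority.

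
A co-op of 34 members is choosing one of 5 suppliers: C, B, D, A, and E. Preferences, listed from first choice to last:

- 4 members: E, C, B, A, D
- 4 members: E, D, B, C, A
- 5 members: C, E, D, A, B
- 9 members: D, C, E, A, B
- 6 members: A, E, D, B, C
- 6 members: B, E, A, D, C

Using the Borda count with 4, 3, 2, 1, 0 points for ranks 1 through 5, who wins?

E

C: 4·3 + 4·1 + 5·4 + 9·3 + 6·0 + 6·0 = 63
B: 4·2 + 4·2 + 5·0 + 9·0 + 6·1 + 6·4 = 46
D: 4·0 + 4·3 + 5·2 + 9·4 + 6·2 + 6·1 = 76
A: 4·1 + 4·0 + 5·1 + 9·1 + 6·4 + 6·2 = 54
E: 4·4 + 4·4 + 5·3 + 9·2 + 6·3 + 6·3 = 101
E has the highest Borda score (101).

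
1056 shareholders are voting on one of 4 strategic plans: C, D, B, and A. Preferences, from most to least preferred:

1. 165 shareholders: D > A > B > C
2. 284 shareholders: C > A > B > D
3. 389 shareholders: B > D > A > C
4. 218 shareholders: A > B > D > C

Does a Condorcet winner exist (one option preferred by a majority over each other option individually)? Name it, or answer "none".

none

Checking pairwise contests:
D beats C 772–284.
B beats D 891–165.
A beats B 667–389.
D beats A 554–502.
Every option loses at least one head-to-head, so there is no Condorcet winner.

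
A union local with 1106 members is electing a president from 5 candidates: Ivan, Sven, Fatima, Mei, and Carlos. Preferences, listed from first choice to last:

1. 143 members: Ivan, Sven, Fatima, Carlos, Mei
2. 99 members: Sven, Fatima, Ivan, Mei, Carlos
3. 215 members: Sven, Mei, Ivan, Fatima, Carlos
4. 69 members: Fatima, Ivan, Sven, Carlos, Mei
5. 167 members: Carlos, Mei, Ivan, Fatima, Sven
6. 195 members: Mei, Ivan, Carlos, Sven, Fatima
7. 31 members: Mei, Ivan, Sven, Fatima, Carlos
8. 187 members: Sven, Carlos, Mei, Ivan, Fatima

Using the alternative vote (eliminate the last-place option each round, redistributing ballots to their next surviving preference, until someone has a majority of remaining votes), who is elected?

Sven

Round 1: Ivan 143, Sven 501, Fatima 69, Mei 226, Carlos 167. Eliminate Fatima.
Round 2: Ivan 212, Sven 501, Mei 226, Carlos 167. Eliminate Carlos.
Round 3: Ivan 212, Sven 501, Mei 393. Eliminate Ivan.
Round 4: Sven 713, Mei 393. Sven has a majority.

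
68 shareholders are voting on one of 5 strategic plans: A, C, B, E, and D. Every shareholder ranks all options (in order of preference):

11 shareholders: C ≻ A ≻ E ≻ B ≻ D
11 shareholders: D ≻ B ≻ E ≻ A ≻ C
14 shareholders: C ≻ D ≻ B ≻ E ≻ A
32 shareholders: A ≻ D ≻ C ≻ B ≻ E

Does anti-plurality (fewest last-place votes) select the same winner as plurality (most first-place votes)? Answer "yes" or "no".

Anti-plurality — last-place votes: A 14, C 11, B 0, E 32, D 11. Winner: B.
Plurality — first-place votes: A 32, C 25, B 0, E 0, D 11. Winner: A.
The two methods disagree.

no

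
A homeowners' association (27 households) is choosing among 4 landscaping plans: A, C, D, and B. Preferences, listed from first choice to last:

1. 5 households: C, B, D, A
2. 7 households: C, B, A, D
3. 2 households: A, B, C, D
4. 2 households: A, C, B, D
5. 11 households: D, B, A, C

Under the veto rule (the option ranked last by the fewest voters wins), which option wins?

Last-place votes: A 5, C 11, D 11, B 0.
B is ranked last by the fewest voters, so B wins.

B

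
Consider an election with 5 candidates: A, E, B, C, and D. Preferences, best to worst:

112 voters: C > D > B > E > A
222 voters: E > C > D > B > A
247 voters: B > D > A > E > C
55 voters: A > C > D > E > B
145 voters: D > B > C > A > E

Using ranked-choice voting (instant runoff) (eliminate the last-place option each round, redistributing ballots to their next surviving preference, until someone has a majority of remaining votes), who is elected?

Round 1: A 55, E 222, B 247, C 112, D 145. Eliminate A.
Round 2: E 222, B 247, C 167, D 145. Eliminate D.
Round 3: E 222, B 392, C 167. B has a majority.

B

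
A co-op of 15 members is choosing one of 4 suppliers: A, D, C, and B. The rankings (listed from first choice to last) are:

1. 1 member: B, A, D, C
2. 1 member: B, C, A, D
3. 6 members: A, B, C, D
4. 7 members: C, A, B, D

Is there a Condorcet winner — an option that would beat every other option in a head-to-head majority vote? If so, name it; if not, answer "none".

Checking pairwise contests:
C beats A 8–7.
A beats D 15–0.
B beats C 8–7.
A beats B 13–2.
Every option loses at least one head-to-head, so there is no Condorcet winner.

none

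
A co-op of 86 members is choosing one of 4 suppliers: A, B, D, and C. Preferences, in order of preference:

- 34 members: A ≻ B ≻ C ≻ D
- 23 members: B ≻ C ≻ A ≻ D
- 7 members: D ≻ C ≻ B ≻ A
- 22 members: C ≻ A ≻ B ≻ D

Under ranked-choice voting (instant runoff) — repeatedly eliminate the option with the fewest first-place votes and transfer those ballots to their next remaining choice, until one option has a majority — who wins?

C

Round 1: A 34, B 23, D 7, C 22. Eliminate D.
Round 2: A 34, B 23, C 29. Eliminate B.
Round 3: A 34, C 52. C has a majority.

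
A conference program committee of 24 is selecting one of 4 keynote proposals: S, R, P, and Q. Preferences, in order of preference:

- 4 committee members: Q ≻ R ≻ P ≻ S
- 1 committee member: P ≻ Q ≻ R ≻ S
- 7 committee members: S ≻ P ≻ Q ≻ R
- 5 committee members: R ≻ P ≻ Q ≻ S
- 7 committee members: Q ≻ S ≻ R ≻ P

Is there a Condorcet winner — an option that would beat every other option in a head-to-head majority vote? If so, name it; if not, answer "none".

none

Checking pairwise contests:
Q beats S 17–7.
S beats R 14–10.
S beats P 14–10.
P beats Q 13–11.
Every option loses at least one head-to-head, so there is no Condorcet winner.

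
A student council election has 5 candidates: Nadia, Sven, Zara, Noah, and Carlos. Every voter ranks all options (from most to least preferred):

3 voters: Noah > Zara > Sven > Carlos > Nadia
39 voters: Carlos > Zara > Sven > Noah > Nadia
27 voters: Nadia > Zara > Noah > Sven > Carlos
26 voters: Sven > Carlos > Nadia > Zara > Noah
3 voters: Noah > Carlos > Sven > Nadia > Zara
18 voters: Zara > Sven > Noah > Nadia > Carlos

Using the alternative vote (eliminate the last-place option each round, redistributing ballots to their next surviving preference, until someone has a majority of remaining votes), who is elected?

Sven

Round 1: Nadia 27, Sven 26, Zara 18, Noah 6, Carlos 39. Eliminate Noah.
Round 2: Nadia 27, Sven 26, Zara 21, Carlos 42. Eliminate Zara.
Round 3: Nadia 27, Sven 47, Carlos 42. Eliminate Nadia.
Round 4: Sven 74, Carlos 42. Sven has a majority.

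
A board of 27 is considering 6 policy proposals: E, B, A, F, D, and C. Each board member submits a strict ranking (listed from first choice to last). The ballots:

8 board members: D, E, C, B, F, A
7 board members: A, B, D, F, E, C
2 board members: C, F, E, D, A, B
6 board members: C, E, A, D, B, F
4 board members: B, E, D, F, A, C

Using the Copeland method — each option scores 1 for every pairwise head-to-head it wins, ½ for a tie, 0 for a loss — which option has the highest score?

E: beats B, A, F, and C; loses to D → score 4.
B: beats F; loses to E, A, D, and C → score 1.
A: beats B; loses to E, F, D, and C → score 1.
F: beats A; loses to E, B, D, and C → score 1.
D: beats E, B, A, F, and C → score 5.
C: beats B, A, and F; loses to E and D → score 3.
D has the best pairwise record.

D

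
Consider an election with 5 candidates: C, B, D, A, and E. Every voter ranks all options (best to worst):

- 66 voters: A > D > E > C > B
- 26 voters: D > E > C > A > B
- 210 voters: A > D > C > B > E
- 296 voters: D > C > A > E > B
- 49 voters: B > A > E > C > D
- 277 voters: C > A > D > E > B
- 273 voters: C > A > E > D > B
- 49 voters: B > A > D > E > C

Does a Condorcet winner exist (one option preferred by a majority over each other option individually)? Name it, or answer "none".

Checking pairwise contests:
D beats C 647–599.
C beats B 1148–98.
A beats D 924–322.
C beats A 872–374.
C beats E 1056–190.
Every option loses at least one head-to-head, so there is no Condorcet winner.

none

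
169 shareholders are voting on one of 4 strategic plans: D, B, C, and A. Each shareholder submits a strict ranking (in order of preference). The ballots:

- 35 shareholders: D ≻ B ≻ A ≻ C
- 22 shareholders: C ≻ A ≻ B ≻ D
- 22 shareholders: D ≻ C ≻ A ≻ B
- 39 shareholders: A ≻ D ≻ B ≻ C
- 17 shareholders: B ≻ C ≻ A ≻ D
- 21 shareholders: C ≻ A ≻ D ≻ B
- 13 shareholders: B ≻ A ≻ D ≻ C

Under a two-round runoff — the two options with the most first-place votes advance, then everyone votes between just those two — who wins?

D

Round 1 first-place votes: D 57, B 30, C 43, A 39.
D and C advance.
Runoff: D is preferred to C by 109 voters; C by 60.
D wins the runoff.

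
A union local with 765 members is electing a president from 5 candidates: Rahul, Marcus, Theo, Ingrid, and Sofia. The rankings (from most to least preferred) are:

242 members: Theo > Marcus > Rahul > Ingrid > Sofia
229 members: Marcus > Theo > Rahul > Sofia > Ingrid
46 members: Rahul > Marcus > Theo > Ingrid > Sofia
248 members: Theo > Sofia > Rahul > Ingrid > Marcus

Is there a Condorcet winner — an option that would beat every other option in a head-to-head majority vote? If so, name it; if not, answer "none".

Theo

Theo vs Rahul: 719–46 for Theo.
Theo vs Marcus: 490–275 for Theo.
Theo vs Ingrid: 765–0 for Theo.
Theo vs Sofia: 765–0 for Theo.
Theo beats every other option head-to-head.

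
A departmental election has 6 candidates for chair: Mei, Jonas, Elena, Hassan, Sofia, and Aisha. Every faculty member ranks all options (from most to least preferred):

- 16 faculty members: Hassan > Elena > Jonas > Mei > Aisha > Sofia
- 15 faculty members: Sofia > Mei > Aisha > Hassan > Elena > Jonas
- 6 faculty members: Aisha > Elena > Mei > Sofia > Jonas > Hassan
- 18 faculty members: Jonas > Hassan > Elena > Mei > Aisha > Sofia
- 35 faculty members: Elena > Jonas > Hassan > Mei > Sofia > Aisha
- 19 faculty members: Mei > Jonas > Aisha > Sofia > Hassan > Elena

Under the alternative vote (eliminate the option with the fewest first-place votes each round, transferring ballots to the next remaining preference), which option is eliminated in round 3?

Round 1: Mei 19, Jonas 18, Elena 35, Hassan 16, Sofia 15, Aisha 6. Eliminate Aisha.
Round 2: Mei 19, Jonas 18, Elena 41, Hassan 16, Sofia 15. Eliminate Sofia.
Round 3: Mei 34, Jonas 18, Elena 41, Hassan 16. Eliminate Hassan.

Hassan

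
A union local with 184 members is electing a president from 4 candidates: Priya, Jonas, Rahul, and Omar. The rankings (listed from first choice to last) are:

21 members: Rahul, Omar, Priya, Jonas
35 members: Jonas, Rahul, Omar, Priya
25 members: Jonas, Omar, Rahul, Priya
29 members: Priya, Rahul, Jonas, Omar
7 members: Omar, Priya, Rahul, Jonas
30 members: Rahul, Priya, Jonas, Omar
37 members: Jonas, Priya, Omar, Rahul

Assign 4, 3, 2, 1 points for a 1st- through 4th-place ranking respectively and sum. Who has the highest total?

Jonas

Priya: 21·2 + 35·1 + 25·1 + 29·4 + 7·3 + 30·3 + 37·3 = 440
Jonas: 21·1 + 35·4 + 25·4 + 29·2 + 7·1 + 30·2 + 37·4 = 534
Rahul: 21·4 + 35·3 + 25·2 + 29·3 + 7·2 + 30·4 + 37·1 = 497
Omar: 21·3 + 35·2 + 25·3 + 29·1 + 7·4 + 30·1 + 37·2 = 369
Jonas has the highest Borda score (534).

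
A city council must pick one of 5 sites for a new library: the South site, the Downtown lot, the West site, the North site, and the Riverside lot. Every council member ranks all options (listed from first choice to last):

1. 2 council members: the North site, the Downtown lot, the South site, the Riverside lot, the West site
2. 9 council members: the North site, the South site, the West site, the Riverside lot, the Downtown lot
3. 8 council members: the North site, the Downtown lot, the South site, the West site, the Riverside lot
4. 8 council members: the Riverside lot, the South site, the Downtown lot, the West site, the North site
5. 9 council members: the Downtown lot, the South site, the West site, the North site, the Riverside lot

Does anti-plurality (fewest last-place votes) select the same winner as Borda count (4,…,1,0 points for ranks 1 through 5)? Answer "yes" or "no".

Anti-plurality — last-place votes: the South site 0, the Downtown lot 9, the West site 2, the North site 8, the Riverside lot 17. Winner: the South site.
Borda — scores: the South site 98, the Downtown lot 82, the West site 52, the North site 85, the Riverside lot 43. Winner: the South site.
The two methods agree.

yes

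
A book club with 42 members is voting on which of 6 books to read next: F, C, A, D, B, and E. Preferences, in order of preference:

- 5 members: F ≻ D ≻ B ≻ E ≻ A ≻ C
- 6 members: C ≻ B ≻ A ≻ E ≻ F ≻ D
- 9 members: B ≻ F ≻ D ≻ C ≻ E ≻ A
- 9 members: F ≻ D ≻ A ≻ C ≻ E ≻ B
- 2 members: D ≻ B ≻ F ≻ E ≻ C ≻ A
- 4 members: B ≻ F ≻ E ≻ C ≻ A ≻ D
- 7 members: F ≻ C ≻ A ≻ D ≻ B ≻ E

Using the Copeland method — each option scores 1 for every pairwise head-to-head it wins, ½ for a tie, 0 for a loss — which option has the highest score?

F

F: beats C, A, D, and E; ties B → score 4.5.
C: beats A, B, and E; loses to F and D → score 3.
A: beats E; loses to F, C, D, and B → score 1.
D: beats C, A, B, and E; loses to F → score 4.
B: beats A and E; ties F; loses to C and D → score 2.5.
E: loses to F, C, A, D, and B → score 0.
F has the best pairwise record.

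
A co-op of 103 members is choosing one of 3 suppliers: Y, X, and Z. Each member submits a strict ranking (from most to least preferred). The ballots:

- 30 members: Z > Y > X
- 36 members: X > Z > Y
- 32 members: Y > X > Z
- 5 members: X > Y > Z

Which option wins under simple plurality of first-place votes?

First-place votes: Y 32, X 41, Z 30.
X has the most first-place votes.

X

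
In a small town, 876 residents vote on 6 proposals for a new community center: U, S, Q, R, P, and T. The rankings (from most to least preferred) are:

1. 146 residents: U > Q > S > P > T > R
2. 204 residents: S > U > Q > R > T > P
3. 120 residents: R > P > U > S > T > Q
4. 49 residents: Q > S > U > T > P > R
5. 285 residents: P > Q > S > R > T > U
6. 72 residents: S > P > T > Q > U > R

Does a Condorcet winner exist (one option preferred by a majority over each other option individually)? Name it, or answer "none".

none

Checking pairwise contests:
S beats U 610–266.
Q beats S 480–396.
U beats Q 470–406.
U beats R 471–405.
S beats P 471–405.
U beats T 519–357.
Every option loses at least one head-to-head, so there is no Condorcet winner.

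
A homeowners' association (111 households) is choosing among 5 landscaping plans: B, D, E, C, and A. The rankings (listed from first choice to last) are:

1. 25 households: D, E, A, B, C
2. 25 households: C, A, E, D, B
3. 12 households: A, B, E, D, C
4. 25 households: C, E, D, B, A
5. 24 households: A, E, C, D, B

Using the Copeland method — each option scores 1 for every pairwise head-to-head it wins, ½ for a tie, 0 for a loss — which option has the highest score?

B: loses to D, E, C, and A → score 0.
D: beats B; loses to E, C, and A → score 1.
E: beats B, D, and C; loses to A → score 3.
C: beats B and D; loses to E and A → score 2.
A: beats B, D, E, and C → score 4.
A has the best pairwise record.

A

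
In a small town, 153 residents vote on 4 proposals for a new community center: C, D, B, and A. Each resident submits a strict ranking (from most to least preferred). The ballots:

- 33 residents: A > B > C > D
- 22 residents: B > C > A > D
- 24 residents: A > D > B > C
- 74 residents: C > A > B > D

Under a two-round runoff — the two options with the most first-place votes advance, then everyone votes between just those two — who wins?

C

Round 1 first-place votes: C 74, D 0, B 22, A 57.
C and A advance.
Runoff: C is preferred to A by 96 voters; A by 57.
C wins the runoff.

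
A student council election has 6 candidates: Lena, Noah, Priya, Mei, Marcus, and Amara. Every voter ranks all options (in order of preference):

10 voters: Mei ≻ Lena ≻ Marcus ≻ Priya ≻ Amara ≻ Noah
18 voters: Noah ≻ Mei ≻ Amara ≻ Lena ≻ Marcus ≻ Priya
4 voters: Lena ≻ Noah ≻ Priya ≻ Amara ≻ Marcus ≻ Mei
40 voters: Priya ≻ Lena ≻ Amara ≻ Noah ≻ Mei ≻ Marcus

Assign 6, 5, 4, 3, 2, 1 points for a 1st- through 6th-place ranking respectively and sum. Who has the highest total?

Lena

Lena: 10·5 + 18·3 + 4·6 + 40·5 = 328
Noah: 10·1 + 18·6 + 4·5 + 40·3 = 258
Priya: 10·3 + 18·1 + 4·4 + 40·6 = 304
Mei: 10·6 + 18·5 + 4·1 + 40·2 = 234
Marcus: 10·4 + 18·2 + 4·2 + 40·1 = 124
Amara: 10·2 + 18·4 + 4·3 + 40·4 = 264
Lena has the highest Borda score (328).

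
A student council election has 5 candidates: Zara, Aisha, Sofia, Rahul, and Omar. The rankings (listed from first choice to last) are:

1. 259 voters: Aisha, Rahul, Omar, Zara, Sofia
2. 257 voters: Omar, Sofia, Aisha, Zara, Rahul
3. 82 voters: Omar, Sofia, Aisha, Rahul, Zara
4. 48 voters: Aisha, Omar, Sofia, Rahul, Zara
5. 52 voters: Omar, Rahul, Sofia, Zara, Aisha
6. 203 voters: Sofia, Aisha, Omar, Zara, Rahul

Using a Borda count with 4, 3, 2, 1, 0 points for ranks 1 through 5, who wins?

Zara: 259·1 + 257·1 + 82·0 + 48·0 + 52·1 + 203·1 = 771
Aisha: 259·4 + 257·2 + 82·2 + 48·4 + 52·0 + 203·3 = 2515
Sofia: 259·0 + 257·3 + 82·3 + 48·2 + 52·2 + 203·4 = 2029
Rahul: 259·3 + 257·0 + 82·1 + 48·1 + 52·3 + 203·0 = 1063
Omar: 259·2 + 257·4 + 82·4 + 48·3 + 52·4 + 203·2 = 2632
Omar has the highest Borda score (2632).

Omar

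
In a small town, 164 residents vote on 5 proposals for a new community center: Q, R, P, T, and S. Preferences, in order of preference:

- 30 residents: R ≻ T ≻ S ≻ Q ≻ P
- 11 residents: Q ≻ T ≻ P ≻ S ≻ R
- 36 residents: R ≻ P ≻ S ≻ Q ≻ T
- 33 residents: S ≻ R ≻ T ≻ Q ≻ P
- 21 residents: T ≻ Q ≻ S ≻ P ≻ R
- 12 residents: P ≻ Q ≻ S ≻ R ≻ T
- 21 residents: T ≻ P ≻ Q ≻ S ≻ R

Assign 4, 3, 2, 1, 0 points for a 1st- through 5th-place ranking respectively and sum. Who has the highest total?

Q: 30·1 + 11·4 + 36·1 + 33·1 + 21·3 + 12·3 + 21·2 = 284
R: 30·4 + 11·0 + 36·4 + 33·3 + 21·0 + 12·1 + 21·0 = 375
P: 30·0 + 11·2 + 36·3 + 33·0 + 21·1 + 12·4 + 21·3 = 262
T: 30·3 + 11·3 + 36·0 + 33·2 + 21·4 + 12·0 + 21·4 = 357
S: 30·2 + 11·1 + 36·2 + 33·4 + 21·2 + 12·2 + 21·1 = 362
R has the highest Borda score (375).

R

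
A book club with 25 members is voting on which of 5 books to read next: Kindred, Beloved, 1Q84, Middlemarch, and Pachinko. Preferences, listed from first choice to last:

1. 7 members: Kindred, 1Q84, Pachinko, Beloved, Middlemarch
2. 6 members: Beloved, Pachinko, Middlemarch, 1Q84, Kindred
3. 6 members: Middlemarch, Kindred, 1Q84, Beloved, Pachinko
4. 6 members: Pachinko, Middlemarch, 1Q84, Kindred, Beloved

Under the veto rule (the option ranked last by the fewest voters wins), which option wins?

1Q84

Last-place votes: Kindred 6, Beloved 6, 1Q84 0, Middlemarch 7, Pachinko 6.
1Q84 is ranked last by the fewest voters, so 1Q84 wins.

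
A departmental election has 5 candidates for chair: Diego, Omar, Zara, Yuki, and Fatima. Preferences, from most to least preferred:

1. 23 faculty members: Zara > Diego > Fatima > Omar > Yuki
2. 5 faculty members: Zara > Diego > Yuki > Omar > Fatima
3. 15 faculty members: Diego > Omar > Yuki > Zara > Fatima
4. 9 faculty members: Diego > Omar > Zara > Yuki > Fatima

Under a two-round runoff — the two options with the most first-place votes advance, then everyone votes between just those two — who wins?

Round 1 first-place votes: Diego 24, Omar 0, Zara 28, Yuki 0, Fatima 0.
Zara and Diego advance.
Runoff: Zara is preferred to Diego by 28 voters; Diego by 24.
Zara wins the runoff.

Zara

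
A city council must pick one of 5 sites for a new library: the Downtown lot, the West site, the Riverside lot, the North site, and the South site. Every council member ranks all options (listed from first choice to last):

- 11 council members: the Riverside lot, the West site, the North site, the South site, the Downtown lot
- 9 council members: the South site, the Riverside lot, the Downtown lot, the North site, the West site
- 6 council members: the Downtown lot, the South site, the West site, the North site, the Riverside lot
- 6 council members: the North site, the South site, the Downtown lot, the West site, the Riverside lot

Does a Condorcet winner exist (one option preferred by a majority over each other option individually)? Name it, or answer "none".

Checking pairwise contests:
the Riverside lot beats the Downtown lot 20–12.
the Downtown lot beats the West site 21–11.
the South site beats the Riverside lot 21–11.
the West site beats the North site 17–15.
the North site beats the South site 17–15.
Every option loses at least one head-to-head, so there is no Condorcet winner.

none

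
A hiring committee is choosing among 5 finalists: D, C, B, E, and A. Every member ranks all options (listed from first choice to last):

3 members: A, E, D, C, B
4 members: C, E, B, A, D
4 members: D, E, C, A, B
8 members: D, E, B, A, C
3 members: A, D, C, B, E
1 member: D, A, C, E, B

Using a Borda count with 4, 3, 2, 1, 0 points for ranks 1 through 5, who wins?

D: 3·2 + 4·0 + 4·4 + 8·4 + 3·3 + 1·4 = 67
C: 3·1 + 4·4 + 4·2 + 8·0 + 3·2 + 1·2 = 35
B: 3·0 + 4·2 + 4·0 + 8·2 + 3·1 + 1·0 = 27
E: 3·3 + 4·3 + 4·3 + 8·3 + 3·0 + 1·1 = 58
A: 3·4 + 4·1 + 4·1 + 8·1 + 3·4 + 1·3 = 43
D has the highest Borda score (67).

D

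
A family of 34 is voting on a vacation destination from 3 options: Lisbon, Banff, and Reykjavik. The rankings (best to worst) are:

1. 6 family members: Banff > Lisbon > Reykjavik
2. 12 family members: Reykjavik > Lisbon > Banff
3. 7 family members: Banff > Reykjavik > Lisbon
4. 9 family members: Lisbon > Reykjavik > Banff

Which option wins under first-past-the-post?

Banff

First-place votes: Lisbon 9, Banff 13, Reykjavik 12.
Banff has the most first-place votes.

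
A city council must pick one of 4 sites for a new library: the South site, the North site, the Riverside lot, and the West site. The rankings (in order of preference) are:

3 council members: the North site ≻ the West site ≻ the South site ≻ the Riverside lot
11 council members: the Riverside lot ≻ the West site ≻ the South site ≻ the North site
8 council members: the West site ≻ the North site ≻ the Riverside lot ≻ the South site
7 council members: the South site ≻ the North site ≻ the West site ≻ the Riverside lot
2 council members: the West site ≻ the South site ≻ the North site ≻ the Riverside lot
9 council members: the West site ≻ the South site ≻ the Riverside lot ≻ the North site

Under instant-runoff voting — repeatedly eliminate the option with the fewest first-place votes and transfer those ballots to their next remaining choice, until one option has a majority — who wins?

Round 1: the South site 7, the North site 3, the Riverside lot 11, the West site 19. Eliminate the North site.
Round 2: the South site 7, the Riverside lot 11, the West site 22. The West site has a majority.

the West site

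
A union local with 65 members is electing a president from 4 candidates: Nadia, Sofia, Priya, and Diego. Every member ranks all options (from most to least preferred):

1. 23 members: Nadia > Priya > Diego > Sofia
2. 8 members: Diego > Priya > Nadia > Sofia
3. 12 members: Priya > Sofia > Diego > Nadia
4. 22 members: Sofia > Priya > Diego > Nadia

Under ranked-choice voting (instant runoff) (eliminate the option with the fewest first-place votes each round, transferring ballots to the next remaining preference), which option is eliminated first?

Diego

Round 1: Nadia 23, Sofia 22, Priya 12, Diego 8. Eliminate Diego.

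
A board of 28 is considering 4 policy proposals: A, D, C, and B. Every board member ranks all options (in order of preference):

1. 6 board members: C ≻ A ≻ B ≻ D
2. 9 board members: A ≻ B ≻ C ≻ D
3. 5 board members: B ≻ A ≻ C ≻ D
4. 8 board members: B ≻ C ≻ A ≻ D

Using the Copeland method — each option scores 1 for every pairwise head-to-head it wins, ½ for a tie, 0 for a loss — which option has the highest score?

A: beats D and B; ties C → score 2.5.
D: loses to A, C, and B → score 0.
C: beats D; ties A; loses to B → score 1.5.
B: beats D and C; loses to A → score 2.
A has the best pairwise record.

A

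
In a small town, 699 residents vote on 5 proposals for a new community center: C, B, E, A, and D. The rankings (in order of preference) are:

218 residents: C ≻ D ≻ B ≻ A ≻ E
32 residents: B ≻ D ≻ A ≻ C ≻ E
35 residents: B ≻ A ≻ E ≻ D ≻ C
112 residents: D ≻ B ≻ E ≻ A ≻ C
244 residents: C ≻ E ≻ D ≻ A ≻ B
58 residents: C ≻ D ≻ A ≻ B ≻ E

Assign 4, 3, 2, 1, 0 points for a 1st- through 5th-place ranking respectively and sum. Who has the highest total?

C: 218·4 + 32·1 + 35·0 + 112·0 + 244·4 + 58·4 = 2112
B: 218·2 + 32·4 + 35·4 + 112·3 + 244·0 + 58·1 = 1098
E: 218·0 + 32·0 + 35·2 + 112·2 + 244·3 + 58·0 = 1026
A: 218·1 + 32·2 + 35·3 + 112·1 + 244·1 + 58·2 = 859
D: 218·3 + 32·3 + 35·1 + 112·4 + 244·2 + 58·3 = 1895
C has the highest Borda score (2112).

C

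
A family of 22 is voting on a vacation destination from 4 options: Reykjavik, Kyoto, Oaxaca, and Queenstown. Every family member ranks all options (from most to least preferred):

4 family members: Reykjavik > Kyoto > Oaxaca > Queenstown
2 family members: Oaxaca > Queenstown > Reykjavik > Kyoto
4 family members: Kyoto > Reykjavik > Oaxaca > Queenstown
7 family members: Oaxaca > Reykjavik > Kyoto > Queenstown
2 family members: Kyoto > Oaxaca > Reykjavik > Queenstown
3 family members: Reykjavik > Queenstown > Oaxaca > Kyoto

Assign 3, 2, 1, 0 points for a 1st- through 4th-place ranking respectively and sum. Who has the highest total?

Reykjavik

Reykjavik: 4·3 + 2·1 + 4·2 + 7·2 + 2·1 + 3·3 = 47
Kyoto: 4·2 + 2·0 + 4·3 + 7·1 + 2·3 + 3·0 = 33
Oaxaca: 4·1 + 2·3 + 4·1 + 7·3 + 2·2 + 3·1 = 42
Queenstown: 4·0 + 2·2 + 4·0 + 7·0 + 2·0 + 3·2 = 10
Reykjavik has the highest Borda score (47).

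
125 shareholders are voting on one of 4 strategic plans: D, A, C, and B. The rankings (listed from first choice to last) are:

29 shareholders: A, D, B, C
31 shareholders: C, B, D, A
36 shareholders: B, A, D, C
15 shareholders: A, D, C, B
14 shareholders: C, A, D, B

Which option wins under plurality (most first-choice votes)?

First-place votes: D 0, A 44, C 45, B 36.
C has the most first-place votes.

C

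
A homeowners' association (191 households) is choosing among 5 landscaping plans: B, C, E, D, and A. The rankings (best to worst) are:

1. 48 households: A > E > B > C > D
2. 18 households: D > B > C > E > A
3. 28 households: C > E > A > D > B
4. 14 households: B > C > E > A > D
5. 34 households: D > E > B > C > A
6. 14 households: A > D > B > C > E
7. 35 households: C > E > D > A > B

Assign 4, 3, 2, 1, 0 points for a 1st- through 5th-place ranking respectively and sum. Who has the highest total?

B: 48·2 + 18·3 + 28·0 + 14·4 + 34·2 + 14·2 + 35·0 = 302
C: 48·1 + 18·2 + 28·4 + 14·3 + 34·1 + 14·1 + 35·4 = 426
E: 48·3 + 18·1 + 28·3 + 14·2 + 34·3 + 14·0 + 35·3 = 481
D: 48·0 + 18·4 + 28·1 + 14·0 + 34·4 + 14·3 + 35·2 = 348
A: 48·4 + 18·0 + 28·2 + 14·1 + 34·0 + 14·4 + 35·1 = 353
E has the highest Borda score (481).

E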